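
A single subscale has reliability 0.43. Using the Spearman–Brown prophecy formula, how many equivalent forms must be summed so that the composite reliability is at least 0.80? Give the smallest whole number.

k ≥ ρ*(1−ρ₁)/(ρ₁(1−ρ*)) = 0.80·0.57 / (0.43·0.20) = 5.302.
Smallest integer k = 6.

6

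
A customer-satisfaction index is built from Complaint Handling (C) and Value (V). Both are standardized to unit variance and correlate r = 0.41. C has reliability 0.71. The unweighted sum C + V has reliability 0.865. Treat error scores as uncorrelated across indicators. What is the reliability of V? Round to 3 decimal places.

0.909

Var(C+V) = 2 + 2·0.41 = 2.820.
True-score variance = ρ_C + ρ_V + 2·0.41, so 0.865 = (0.71 + ρ_V + 0.82) / 2.820.
ρ_V = 0.865·2.820 − 0.71 − 0.82 = 0.909.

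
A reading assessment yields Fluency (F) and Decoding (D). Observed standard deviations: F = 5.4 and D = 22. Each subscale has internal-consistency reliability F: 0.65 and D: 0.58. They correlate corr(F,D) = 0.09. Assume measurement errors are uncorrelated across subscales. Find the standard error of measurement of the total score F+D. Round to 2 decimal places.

14.61

Var(total) = 513.16 + 21.384 = 534.544.
True-score variance = 299.674 + 21.384 = 321.058, so reliability = 0.6006.
Error variance = 534.544 − 321.058 = 213.486; SEM = √213.486 = 14.61.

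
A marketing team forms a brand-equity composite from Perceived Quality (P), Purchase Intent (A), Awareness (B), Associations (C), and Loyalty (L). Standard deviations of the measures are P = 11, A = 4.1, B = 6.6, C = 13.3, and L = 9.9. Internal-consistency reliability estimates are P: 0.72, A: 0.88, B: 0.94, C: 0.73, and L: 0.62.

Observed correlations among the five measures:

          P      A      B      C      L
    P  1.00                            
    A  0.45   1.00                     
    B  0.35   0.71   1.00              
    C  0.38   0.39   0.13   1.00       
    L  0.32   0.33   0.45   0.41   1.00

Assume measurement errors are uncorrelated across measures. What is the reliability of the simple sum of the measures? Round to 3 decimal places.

Var(P+A+B+C+L) = 11² + 4.1² + 6.6² + 13.3² + 9.9² + 2·[11·4.1·0.45 + 11·6.6·0.35 + 11·13.3·0.38 + 11·9.9·0.32 + 4.1·6.6·0.71 + 4.1·13.3·0.39 + 4.1·9.9·0.33 + 6.6·13.3·0.13 + 6.6·9.9·0.45 + 13.3·9.9·0.41] = 456.27 + 569.64 = 1025.91.
Under uncorrelated errors the observed covariances equal the true-score covariances, so only the own-variance terms attenuate.
True-score variance = [11²·0.72 + 4.1²·0.88 + 6.6²·0.94 + 13.3²·0.73 + 9.9²·0.62] + 569.64 = 332.755 + 569.64 = 902.395.
Reliability = 902.395 / 1025.91 = 0.880.

0.880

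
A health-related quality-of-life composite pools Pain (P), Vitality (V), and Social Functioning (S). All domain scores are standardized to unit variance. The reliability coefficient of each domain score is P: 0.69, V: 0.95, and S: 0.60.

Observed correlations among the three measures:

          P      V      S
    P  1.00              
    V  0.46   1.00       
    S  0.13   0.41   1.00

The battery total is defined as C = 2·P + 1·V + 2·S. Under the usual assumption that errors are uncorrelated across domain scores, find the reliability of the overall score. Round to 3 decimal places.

Var(C) = 2² + 1 + 2² + 2·[2·0.46 + 4·0.13 + 2·0.41] = 9 + 4.52 = 13.52.
With uncorrelated errors the cross-covariances are all true-score covariance, so they carry over unchanged; only the diagonal terms shrink to ρᵢσᵢ².
True-score variance = [2²·0.69 + 0.95 + 2²·0.60] + 4.52 = 6.11 + 4.52 = 10.63.
Reliability = 10.63 / 13.52 = 0.786.

0.786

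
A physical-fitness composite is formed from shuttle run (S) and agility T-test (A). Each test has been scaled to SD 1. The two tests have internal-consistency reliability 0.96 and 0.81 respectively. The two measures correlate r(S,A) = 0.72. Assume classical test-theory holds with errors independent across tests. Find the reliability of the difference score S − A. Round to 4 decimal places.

Var(S−A) = 1 + 1 − 2·0.72 = 2 − 1.44 = 0.56.
Under uncorrelated errors the observed covariances equal the true-score covariances, so only the own-variance terms attenuate.
True-score variance = [0.96 + 0.81] − 1.44 = 1.77 − 1.44 = 0.33.
Reliability = 0.33 / 0.56 = 0.5893.

0.5893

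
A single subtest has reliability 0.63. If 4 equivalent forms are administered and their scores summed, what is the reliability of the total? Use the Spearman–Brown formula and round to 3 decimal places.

0.872

ρ_k = kρ / (1 + (k−1)ρ) = 4·0.63 / (1 + 3·0.63) = 2.520 / 2.890 = 0.872.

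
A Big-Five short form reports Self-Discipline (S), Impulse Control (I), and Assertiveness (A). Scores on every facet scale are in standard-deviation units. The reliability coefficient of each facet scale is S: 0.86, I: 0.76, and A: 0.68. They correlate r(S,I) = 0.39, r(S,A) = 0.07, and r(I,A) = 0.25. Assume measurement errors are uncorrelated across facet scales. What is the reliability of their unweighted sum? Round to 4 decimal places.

0.8416

Var(S+I+A) = 3 + 2·[0.39 + 0.07 + 0.25] = 3 + 1.42 = 4.42.
Under uncorrelated errors the observed covariances equal the true-score covariances, so only the own-variance terms attenuate.
True-score variance = [0.86 + 0.76 + 0.68] + 1.42 = 2.3 + 1.42 = 3.72.
Reliability = 3.72 / 4.42 = 0.8416.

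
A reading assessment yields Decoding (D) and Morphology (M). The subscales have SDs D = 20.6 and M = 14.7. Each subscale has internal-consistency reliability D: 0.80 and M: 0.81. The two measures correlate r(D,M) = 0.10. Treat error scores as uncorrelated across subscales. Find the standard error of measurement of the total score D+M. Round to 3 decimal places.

11.222

Var(total) = 640.45 + 60.564 = 701.014.
True-score variance = 514.521 + 60.564 = 575.085, so reliability = 0.8204.
Error variance = 701.014 − 575.085 = 125.929; SEM = √125.929 = 11.222.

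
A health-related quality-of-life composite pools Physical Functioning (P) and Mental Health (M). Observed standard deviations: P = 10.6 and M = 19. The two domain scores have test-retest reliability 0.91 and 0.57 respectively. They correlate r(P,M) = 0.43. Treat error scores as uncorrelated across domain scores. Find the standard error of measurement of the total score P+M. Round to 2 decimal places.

12.86

Var(total) = 473.36 + 173.204 = 646.564.
True-score variance = 308.018 + 173.204 = 481.222, so reliability = 0.7443.
Error variance = 646.564 − 481.222 = 165.342; SEM = √165.342 = 12.86.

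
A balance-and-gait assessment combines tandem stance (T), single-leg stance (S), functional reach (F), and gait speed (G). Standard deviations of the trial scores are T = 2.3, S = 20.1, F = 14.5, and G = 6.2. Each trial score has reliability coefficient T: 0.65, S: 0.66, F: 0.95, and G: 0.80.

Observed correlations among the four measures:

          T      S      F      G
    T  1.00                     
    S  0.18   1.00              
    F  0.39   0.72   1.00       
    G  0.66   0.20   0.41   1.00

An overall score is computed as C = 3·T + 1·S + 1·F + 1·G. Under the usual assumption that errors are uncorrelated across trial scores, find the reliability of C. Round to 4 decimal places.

Var(C) = 3²·2.3² + 20.1² + 14.5² + 6.2² + 2·[3·2.3·20.1·0.18 + 3·2.3·14.5·0.39 + 3·2.3·6.2·0.66 + 20.1·14.5·0.72 + 20.1·6.2·0.20 + 14.5·6.2·0.41] = 700.31 + 727.691 = 1428.
Because errors are independent across components, Cov(Tᵢ,Tⱼ) = Cov(Xᵢ,Xⱼ); the off-diagonal part of the true-score variance is the same as above.
True-score variance = [3²·2.3²·0.65 + 20.1²·0.66 + 14.5²·0.95 + 6.2²·0.80] + 727.691 = 528.083 + 727.691 = 1255.77.
Reliability = 1255.77 / 1428 = 0.8794.

0.8794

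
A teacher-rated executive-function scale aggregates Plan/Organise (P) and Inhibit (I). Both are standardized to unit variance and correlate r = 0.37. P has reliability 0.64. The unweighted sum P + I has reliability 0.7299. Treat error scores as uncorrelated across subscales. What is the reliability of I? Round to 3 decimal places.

0.620

Var(P+I) = 2 + 2·0.37 = 2.740.
True-score variance = ρ_P + ρ_I + 2·0.37, so 0.7299 = (0.64 + ρ_I + 0.74) / 2.740.
ρ_I = 0.7299·2.740 − 0.64 − 0.74 = 0.620.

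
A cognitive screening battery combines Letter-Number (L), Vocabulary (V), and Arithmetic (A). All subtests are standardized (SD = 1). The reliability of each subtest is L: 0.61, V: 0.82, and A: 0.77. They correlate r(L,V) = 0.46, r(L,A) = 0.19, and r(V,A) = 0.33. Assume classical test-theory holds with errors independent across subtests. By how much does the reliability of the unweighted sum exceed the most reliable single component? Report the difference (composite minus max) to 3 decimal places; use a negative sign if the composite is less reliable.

0.019

Var(sum) = 3 + 1.96 = 4.96; true-score variance = 2.2 + 1.96 = 4.16; composite reliability = 0.8387.
Max component reliability = 0.8200.
Difference = 0.8387 − 0.8200 = 0.019.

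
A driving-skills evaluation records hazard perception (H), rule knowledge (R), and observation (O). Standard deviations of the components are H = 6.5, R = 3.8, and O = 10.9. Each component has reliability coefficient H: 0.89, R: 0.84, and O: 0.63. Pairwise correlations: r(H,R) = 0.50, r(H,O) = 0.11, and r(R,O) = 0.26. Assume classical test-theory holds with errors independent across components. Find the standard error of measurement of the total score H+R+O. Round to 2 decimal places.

Var(total) = 175.5 + 61.8254 = 237.325.
True-score variance = 124.582 + 61.8254 = 186.408, so reliability = 0.7855.
Error variance = 237.325 − 186.408 = 50.9176; SEM = √50.9176 = 7.14.

7.14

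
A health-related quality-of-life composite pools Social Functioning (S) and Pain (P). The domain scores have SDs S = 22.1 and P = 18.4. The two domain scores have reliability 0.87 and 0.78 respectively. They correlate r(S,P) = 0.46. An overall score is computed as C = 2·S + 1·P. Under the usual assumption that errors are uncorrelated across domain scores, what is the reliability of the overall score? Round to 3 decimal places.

Var(C) = 2²·22.1² + 18.4² + 2·[2·22.1·18.4·0.46] = 2292.2 + 748.218 = 3040.42.
Under uncorrelated errors the observed covariances equal the true-score covariances, so only the own-variance terms attenuate.
True-score variance = [2²·22.1²·0.87 + 18.4²·0.78] + 748.218 = 1963.74 + 748.218 = 2711.96.
Reliability = 2711.96 / 3040.42 = 0.892.

0.892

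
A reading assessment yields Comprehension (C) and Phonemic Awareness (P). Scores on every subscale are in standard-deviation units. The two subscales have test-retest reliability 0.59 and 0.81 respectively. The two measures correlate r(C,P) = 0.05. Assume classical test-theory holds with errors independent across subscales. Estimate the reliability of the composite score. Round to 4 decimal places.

0.7143

Var(C+P) = 2 + 2·[0.05] = 2 + 0.1 = 2.1.
With uncorrelated errors the cross-covariances are all true-score covariance, so they carry over unchanged; only the diagonal terms shrink to ρᵢσᵢ².
True-score variance = [0.59 + 0.81] + 0.1 = 1.4 + 0.1 = 1.5.
Reliability = 1.5 / 2.1 = 0.7143.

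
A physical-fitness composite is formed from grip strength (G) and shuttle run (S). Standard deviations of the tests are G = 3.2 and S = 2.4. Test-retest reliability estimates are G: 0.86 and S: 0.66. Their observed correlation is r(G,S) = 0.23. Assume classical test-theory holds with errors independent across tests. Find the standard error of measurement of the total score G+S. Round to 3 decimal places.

1.842

Var(total) = 16 + 3.5328 = 19.5328.
True-score variance = 12.608 + 3.5328 = 16.1408, so reliability = 0.8263.
Error variance = 19.5328 − 16.1408 = 3.392; SEM = √3.392 = 1.842.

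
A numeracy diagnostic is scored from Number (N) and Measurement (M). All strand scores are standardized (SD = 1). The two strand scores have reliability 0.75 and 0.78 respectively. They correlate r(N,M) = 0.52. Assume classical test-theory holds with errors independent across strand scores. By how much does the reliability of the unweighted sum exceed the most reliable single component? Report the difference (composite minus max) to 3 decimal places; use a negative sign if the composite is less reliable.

Var(sum) = 2 + 1.04 = 3.04; true-score variance = 1.53 + 1.04 = 2.57; composite reliability = 0.8454.
Max component reliability = 0.7800.
Difference = 0.8454 − 0.7800 = 0.065.

0.065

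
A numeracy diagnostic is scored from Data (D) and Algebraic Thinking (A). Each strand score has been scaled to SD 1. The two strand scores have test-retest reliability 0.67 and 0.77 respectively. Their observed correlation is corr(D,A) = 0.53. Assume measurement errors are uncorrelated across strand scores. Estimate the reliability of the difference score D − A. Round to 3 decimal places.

Var(D−A) = 1 + 1 − 2·0.53 = 2 − 1.06 = 0.94.
With uncorrelated errors the cross-covariances are all true-score covariance, so they carry over unchanged; only the diagonal terms shrink to ρᵢσᵢ².
True-score variance = [0.67 + 0.77] − 1.06 = 1.44 − 1.06 = 0.38.
Reliability = 0.38 / 0.94 = 0.404.

0.404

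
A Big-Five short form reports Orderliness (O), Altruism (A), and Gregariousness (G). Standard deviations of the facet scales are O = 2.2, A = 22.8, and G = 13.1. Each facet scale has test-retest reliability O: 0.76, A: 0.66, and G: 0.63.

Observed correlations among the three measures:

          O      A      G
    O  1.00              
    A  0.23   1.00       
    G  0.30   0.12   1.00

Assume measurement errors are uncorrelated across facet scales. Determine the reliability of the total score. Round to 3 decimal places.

0.701

Var(O+A+G) = 2.2² + 22.8² + 13.1² + 2·[2.2·22.8·0.23 + 2.2·13.1·0.30 + 22.8·13.1·0.12] = 696.29 + 112.049 = 808.339.
With uncorrelated errors the cross-covariances are all true-score covariance, so they carry over unchanged; only the diagonal terms shrink to ρᵢσᵢ².
True-score variance = [2.2²·0.76 + 22.8²·0.66 + 13.1²·0.63] + 112.049 = 454.887 + 112.049 = 566.936.
Reliability = 566.936 / 808.339 = 0.701.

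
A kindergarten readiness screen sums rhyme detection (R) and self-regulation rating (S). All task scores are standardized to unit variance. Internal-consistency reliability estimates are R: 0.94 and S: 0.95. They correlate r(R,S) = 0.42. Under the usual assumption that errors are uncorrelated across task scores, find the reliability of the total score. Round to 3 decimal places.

Var(R+S) = 2 + 2·[0.42] = 2 + 0.84 = 2.84.
Because errors are independent across components, Cov(Tᵢ,Tⱼ) = Cov(Xᵢ,Xⱼ); the off-diagonal part of the true-score variance is the same as above.
True-score variance = [0.94 + 0.95] + 0.84 = 1.89 + 0.84 = 2.73.
Reliability = 2.73 / 2.84 = 0.961.

0.961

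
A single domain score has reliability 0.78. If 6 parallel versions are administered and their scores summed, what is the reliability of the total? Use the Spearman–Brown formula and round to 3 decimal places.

0.955

ρ_k = kρ / (1 + (k−1)ρ) = 6·0.78 / (1 + 5·0.78) = 4.680 / 4.900 = 0.955.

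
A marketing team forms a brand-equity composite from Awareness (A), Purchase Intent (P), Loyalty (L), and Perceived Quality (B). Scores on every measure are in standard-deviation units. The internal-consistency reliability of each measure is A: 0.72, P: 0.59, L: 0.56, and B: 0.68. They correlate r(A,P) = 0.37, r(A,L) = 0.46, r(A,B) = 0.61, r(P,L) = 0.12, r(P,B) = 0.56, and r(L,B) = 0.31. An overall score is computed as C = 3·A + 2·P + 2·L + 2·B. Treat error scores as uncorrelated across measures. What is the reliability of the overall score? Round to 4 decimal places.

Var(C) = 3² + 2² + 2² + 2² + 2·[6·0.37 + 6·0.46 + 6·0.61 + 4·0.12 + 4·0.56 + 4·0.31] = 21 + 25.2 = 46.2.
Under uncorrelated errors the observed covariances equal the true-score covariances, so only the own-variance terms attenuate.
True-score variance = [3²·0.72 + 2²·0.59 + 2²·0.56 + 2²·0.68] + 25.2 = 13.8 + 25.2 = 39.
Reliability = 39 / 46.2 = 0.8442.

0.8442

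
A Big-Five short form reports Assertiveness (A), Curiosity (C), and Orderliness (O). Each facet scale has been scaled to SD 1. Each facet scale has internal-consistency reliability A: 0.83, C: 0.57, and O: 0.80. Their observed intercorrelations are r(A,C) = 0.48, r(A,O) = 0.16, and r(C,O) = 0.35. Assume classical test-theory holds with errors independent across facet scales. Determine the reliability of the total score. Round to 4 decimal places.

0.8394

Var(A+C+O) = 3 + 2·[0.48 + 0.16 + 0.35] = 3 + 1.98 = 4.98.
With uncorrelated errors the cross-covariances are all true-score covariance, so they carry over unchanged; only the diagonal terms shrink to ρᵢσᵢ².
True-score variance = [0.83 + 0.57 + 0.80] + 1.98 = 2.2 + 1.98 = 4.18.
Reliability = 4.18 / 4.98 = 0.8394.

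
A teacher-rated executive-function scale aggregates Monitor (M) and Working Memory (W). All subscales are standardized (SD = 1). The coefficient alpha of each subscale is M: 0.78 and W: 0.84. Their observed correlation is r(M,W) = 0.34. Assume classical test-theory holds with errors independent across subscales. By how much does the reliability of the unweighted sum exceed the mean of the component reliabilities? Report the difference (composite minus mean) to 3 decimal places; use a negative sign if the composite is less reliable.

Var(sum) = 2 + 0.68 = 2.68; true-score variance = 1.62 + 0.68 = 2.3; composite reliability = 0.8582.
Mean component reliability = 0.8100.
Difference = 0.8582 − 0.8100 = 0.048.

0.048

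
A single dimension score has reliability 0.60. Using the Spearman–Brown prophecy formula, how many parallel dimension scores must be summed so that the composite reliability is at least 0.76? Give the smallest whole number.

3

k ≥ ρ*(1−ρ₁)/(ρ₁(1−ρ*)) = 0.76·0.40 / (0.60·0.24) = 2.111.
Smallest integer k = 3.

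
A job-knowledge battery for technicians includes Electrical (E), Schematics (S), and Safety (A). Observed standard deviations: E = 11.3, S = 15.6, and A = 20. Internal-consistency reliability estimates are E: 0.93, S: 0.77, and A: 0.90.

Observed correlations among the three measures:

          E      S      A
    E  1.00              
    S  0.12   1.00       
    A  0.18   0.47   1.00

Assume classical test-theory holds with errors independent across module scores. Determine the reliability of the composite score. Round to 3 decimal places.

0.912

Var(E+S+A) = 11.3² + 15.6² + 20² + 2·[11.3·15.6·0.12 + 11.3·20·0.18 + 15.6·20·0.47] = 771.05 + 416.947 = 1188.
Under uncorrelated errors the observed covariances equal the true-score covariances, so only the own-variance terms attenuate.
True-score variance = [11.3²·0.93 + 15.6²·0.77 + 20²·0.90] + 416.947 = 666.139 + 416.947 = 1083.09.
Reliability = 1083.09 / 1188 = 0.912.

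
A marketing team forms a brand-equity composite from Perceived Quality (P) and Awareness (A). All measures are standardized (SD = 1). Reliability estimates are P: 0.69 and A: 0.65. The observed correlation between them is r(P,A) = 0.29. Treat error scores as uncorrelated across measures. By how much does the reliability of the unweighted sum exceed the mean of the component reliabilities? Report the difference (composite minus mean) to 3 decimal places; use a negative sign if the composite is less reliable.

Var(sum) = 2 + 0.58 = 2.58; true-score variance = 1.34 + 0.58 = 1.92; composite reliability = 0.7442.
Mean component reliability = 0.6700.
Difference = 0.7442 − 0.6700 = 0.074.

0.074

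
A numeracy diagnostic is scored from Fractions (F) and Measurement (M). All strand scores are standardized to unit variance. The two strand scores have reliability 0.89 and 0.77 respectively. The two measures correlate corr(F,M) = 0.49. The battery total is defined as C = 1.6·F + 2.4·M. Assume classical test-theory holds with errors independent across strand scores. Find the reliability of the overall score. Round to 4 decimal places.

0.8671

Var(C) = 1.6² + 2.4² + 2·[3.84·0.49] = 8.32 + 3.7632 = 12.0832.
With uncorrelated errors the cross-covariances are all true-score covariance, so they carry over unchanged; only the diagonal terms shrink to ρᵢσᵢ².
True-score variance = [1.6²·0.89 + 2.4²·0.77] + 3.7632 = 6.7136 + 3.7632 = 10.4768.
Reliability = 10.4768 / 12.0832 = 0.8671.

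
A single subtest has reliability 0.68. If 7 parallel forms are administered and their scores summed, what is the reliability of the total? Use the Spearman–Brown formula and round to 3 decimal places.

0.937

ρ_k = kρ / (1 + (k−1)ρ) = 7·0.68 / (1 + 6·0.68) = 4.760 / 5.080 = 0.937.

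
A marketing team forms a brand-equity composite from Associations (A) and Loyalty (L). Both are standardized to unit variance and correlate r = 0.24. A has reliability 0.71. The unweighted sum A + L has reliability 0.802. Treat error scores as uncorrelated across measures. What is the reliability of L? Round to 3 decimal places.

Var(A+L) = 2 + 2·0.24 = 2.480.
True-score variance = ρ_A + ρ_L + 2·0.24, so 0.802 = (0.71 + ρ_L + 0.48) / 2.480.
ρ_L = 0.802·2.480 − 0.71 − 0.48 = 0.799.

0.799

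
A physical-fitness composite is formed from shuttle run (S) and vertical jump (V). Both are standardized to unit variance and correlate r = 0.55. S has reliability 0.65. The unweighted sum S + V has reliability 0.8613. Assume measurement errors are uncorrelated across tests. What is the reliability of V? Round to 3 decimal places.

Var(S+V) = 2 + 2·0.55 = 3.100.
True-score variance = ρ_S + ρ_V + 2·0.55, so 0.8613 = (0.65 + ρ_V + 1.10) / 3.100.
ρ_V = 0.8613·3.100 − 0.65 − 1.10 = 0.920.

0.920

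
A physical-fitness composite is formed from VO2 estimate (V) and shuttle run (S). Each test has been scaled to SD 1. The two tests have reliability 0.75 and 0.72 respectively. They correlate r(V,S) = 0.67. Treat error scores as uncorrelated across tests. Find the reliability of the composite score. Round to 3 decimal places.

0.841

Var(V+S) = 2 + 2·[0.67] = 2 + 1.34 = 3.34.
With uncorrelated errors the cross-covariances are all true-score covariance, so they carry over unchanged; only the diagonal terms shrink to ρᵢσᵢ².
True-score variance = [0.75 + 0.72] + 1.34 = 1.47 + 1.34 = 2.81.
Reliability = 2.81 / 3.34 = 0.841.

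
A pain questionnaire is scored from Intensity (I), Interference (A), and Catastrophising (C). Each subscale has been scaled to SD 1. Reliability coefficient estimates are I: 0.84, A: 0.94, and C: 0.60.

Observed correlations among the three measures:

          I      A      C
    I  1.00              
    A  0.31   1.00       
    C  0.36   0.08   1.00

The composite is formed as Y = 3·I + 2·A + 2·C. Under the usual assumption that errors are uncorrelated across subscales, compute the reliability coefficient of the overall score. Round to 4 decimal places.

Var(Y) = 3² + 2² + 2² + 2·[6·0.31 + 6·0.36 + 4·0.08] = 17 + 8.68 = 25.68.
Because errors are independent across components, Cov(Tᵢ,Tⱼ) = Cov(Xᵢ,Xⱼ); the off-diagonal part of the true-score variance is the same as above.
True-score variance = [3²·0.84 + 2²·0.94 + 2²·0.60] + 8.68 = 13.72 + 8.68 = 22.4.
Reliability = 22.4 / 25.68 = 0.8723.

0.8723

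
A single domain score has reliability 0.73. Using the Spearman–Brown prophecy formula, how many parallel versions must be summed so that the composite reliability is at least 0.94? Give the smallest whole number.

6

k ≥ ρ*(1−ρ₁)/(ρ₁(1−ρ*)) = 0.94·0.27 / (0.73·0.06) = 5.795.
Smallest integer k = 6.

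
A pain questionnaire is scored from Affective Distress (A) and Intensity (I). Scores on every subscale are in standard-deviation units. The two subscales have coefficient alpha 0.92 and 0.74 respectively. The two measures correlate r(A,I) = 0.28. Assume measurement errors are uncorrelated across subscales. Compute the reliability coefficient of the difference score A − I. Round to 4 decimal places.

Var(A−I) = 1 + 1 − 2·0.28 = 2 − 0.56 = 1.44.
Because errors are independent across components, Cov(Tᵢ,Tⱼ) = Cov(Xᵢ,Xⱼ); the off-diagonal part of the true-score variance is the same as above.
True-score variance = [0.92 + 0.74] − 0.56 = 1.66 − 0.56 = 1.1.
Reliability = 1.1 / 1.44 = 0.7639.

0.7639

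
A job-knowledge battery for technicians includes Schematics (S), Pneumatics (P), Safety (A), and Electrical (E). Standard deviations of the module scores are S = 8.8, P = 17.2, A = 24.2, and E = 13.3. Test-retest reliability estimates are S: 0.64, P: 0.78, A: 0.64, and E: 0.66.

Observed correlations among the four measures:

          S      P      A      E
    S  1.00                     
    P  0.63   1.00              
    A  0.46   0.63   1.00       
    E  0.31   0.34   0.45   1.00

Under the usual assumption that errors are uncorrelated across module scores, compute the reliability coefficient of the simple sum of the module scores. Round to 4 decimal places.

0.8581

Var(S+P+A+E) = 8.8² + 17.2² + 24.2² + 13.3² + 2·[8.8·17.2·0.63 + 8.8·24.2·0.46 + 8.8·13.3·0.31 + 17.2·24.2·0.63 + 17.2·13.3·0.34 + 24.2·13.3·0.45] = 1135.81 + 1428.89 = 2564.7.
With uncorrelated errors the cross-covariances are all true-score covariance, so they carry over unchanged; only the diagonal terms shrink to ρᵢσᵢ².
True-score variance = [8.8²·0.64 + 17.2²·0.78 + 24.2²·0.64 + 13.3²·0.66] + 1428.89 = 771.874 + 1428.89 = 2200.77.
Reliability = 2200.77 / 2564.7 = 0.8581.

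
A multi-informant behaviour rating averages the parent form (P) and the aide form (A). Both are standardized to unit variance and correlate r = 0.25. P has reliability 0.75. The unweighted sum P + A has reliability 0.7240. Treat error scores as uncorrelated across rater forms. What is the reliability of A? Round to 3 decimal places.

Var(P+A) = 2 + 2·0.25 = 2.500.
True-score variance = ρ_P + ρ_A + 2·0.25, so 0.7240 = (0.75 + ρ_A + 0.50) / 2.500.
ρ_A = 0.7240·2.500 − 0.75 − 0.50 = 0.560.

0.560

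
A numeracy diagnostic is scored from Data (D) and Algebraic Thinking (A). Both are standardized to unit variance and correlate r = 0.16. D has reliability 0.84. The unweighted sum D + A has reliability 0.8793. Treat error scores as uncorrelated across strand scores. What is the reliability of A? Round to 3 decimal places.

0.880

Var(D+A) = 2 + 2·0.16 = 2.320.
True-score variance = ρ_D + ρ_A + 2·0.16, so 0.8793 = (0.84 + ρ_A + 0.32) / 2.320.
ρ_A = 0.8793·2.320 − 0.84 − 0.32 = 0.880.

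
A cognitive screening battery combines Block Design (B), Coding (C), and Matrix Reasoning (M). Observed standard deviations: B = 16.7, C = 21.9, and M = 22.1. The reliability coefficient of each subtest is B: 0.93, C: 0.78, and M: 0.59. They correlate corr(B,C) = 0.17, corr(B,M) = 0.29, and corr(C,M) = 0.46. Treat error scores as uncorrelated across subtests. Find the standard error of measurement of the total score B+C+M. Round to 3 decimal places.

Var(total) = 1246.91 + 783.68 = 2030.59.
True-score variance = 921.625 + 783.68 = 1705.31, so reliability = 0.8398.
Error variance = 2030.59 − 1705.31 = 325.285; SEM = √325.285 = 18.036.

18.036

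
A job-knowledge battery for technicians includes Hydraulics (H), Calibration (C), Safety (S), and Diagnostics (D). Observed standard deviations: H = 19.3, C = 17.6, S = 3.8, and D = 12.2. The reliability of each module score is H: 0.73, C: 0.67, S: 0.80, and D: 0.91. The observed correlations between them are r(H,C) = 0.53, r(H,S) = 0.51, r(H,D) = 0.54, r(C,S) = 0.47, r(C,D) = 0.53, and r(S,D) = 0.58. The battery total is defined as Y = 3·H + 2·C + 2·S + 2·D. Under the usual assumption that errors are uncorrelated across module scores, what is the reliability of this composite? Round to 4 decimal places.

Var(Y) = 3²·19.3² + 2²·17.6² + 2²·3.8² + 2²·12.2² + 2·[6·19.3·17.6·0.53 + 6·19.3·3.8·0.51 + 6·19.3·12.2·0.54 + 4·17.6·3.8·0.47 + 4·17.6·12.2·0.53 + 4·3.8·12.2·0.58] = 5244.57 + 5511.98 = 10756.5.
With uncorrelated errors the cross-covariances are all true-score covariance, so they carry over unchanged; only the diagonal terms shrink to ρᵢσᵢ².
True-score variance = [3²·19.3²·0.73 + 2²·17.6²·0.67 + 2²·3.8²·0.80 + 2²·12.2²·0.91] + 5511.98 = 3865.4 + 5511.98 = 9377.38.
Reliability = 9377.38 / 10756.5 = 0.8718.

0.8718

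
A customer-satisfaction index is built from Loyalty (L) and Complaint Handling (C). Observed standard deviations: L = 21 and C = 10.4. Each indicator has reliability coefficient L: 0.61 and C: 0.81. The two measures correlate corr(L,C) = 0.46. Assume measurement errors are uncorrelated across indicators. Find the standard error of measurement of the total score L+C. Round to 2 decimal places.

Var(total) = 549.16 + 200.928 = 750.088.
True-score variance = 356.62 + 200.928 = 557.548, so reliability = 0.7433.
Error variance = 750.088 − 557.548 = 192.54; SEM = √192.54 = 13.88.

13.88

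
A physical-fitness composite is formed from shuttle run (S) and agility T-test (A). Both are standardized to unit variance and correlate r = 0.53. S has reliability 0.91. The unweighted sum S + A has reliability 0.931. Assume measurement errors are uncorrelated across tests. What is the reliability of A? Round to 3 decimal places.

Var(S+A) = 2 + 2·0.53 = 3.060.
True-score variance = ρ_S + ρ_A + 2·0.53, so 0.931 = (0.91 + ρ_A + 1.06) / 3.060.
ρ_A = 0.931·3.060 − 0.91 − 1.06 = 0.879.

0.879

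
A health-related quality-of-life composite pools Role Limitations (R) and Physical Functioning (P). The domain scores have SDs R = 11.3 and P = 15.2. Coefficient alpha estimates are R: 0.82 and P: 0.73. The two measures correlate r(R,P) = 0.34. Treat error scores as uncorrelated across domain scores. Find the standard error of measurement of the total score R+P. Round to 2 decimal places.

Var(total) = 358.73 + 116.797 = 475.527.
True-score variance = 273.365 + 116.797 = 390.162, so reliability = 0.8205.
Error variance = 475.527 − 390.162 = 85.365; SEM = √85.365 = 9.24.

9.24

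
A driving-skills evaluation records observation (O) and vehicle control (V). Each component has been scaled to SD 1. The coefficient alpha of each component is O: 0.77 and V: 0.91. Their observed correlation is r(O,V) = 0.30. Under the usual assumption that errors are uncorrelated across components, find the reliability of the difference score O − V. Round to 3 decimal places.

Var(O−V) = 1 + 1 − 2·0.30 = 2 − 0.6 = 1.4.
Under uncorrelated errors the observed covariances equal the true-score covariances, so only the own-variance terms attenuate.
True-score variance = [0.77 + 0.91] − 0.6 = 1.68 − 0.6 = 1.08.
Reliability = 1.08 / 1.4 = 0.771.

0.771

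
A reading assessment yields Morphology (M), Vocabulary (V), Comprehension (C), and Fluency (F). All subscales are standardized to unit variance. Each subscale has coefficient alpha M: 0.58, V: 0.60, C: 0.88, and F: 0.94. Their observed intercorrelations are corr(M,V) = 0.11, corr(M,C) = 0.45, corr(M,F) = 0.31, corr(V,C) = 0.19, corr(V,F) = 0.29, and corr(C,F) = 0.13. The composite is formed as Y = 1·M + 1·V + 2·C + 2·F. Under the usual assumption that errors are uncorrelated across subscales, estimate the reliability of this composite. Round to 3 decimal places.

0.905

Var(Y) = 1 + 1 + 2² + 2² + 2·[0.11 + 2·0.45 + 2·0.31 + 2·0.19 + 2·0.29 + 4·0.13] = 10 + 6.22 = 16.22.
Because errors are independent across components, Cov(Tᵢ,Tⱼ) = Cov(Xᵢ,Xⱼ); the off-diagonal part of the true-score variance is the same as above.
True-score variance = [0.58 + 0.60 + 2²·0.88 + 2²·0.94] + 6.22 = 8.46 + 6.22 = 14.68.
Reliability = 14.68 / 16.22 = 0.905.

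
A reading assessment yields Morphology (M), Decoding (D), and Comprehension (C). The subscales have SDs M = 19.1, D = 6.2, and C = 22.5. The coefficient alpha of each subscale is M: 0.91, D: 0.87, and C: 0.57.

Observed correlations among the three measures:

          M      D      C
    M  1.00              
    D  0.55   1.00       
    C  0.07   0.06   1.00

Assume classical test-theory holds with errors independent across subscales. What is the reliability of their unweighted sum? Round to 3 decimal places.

0.771

Var(M+D+C) = 19.1² + 6.2² + 22.5² + 2·[19.1·6.2·0.55 + 19.1·22.5·0.07 + 6.2·22.5·0.06] = 909.5 + 207.167 = 1116.67.
Because errors are independent across components, Cov(Tᵢ,Tⱼ) = Cov(Xᵢ,Xⱼ); the off-diagonal part of the true-score variance is the same as above.
True-score variance = [19.1²·0.91 + 6.2²·0.87 + 22.5²·0.57] + 207.167 = 653.982 + 207.167 = 861.149.
Reliability = 861.149 / 1116.67 = 0.771.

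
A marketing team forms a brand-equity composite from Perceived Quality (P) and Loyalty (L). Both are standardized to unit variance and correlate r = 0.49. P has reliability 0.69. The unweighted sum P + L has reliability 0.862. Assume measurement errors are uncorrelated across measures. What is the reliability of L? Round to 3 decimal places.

Var(P+L) = 2 + 2·0.49 = 2.980.
True-score variance = ρ_P + ρ_L + 2·0.49, so 0.862 = (0.69 + ρ_L + 0.98) / 2.980.
ρ_L = 0.862·2.980 − 0.69 − 0.98 = 0.899.

0.899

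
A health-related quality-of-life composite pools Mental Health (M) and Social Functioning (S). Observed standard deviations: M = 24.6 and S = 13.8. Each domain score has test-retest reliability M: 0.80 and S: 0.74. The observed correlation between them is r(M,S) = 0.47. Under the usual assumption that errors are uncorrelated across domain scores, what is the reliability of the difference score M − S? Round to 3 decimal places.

Var(M−S) = 24.6² + 13.8² − 2·24.6·13.8·0.47 = 795.6 − 319.111 = 476.489.
With uncorrelated errors the cross-covariances are all true-score covariance, so they carry over unchanged; only the diagonal terms shrink to ρᵢσᵢ².
True-score variance = [24.6²·0.80 + 13.8²·0.74] − 319.111 = 625.054 − 319.111 = 305.942.
Reliability = 305.942 / 476.489 = 0.642.

0.642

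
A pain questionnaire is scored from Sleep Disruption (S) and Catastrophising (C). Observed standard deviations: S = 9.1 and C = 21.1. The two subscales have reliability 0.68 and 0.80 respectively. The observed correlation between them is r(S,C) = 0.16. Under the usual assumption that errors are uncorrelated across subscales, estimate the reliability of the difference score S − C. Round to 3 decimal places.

0.752

Var(S−C) = 9.1² + 21.1² − 2·9.1·21.1·0.16 = 528.02 − 61.4432 = 466.577.
With uncorrelated errors the cross-covariances are all true-score covariance, so they carry over unchanged; only the diagonal terms shrink to ρᵢσᵢ².
True-score variance = [9.1²·0.68 + 21.1²·0.80] − 61.4432 = 412.479 − 61.4432 = 351.036.
Reliability = 351.036 / 466.577 = 0.752.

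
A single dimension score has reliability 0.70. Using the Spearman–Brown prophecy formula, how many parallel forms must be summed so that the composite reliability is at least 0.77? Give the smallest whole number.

2

k ≥ ρ*(1−ρ₁)/(ρ₁(1−ρ*)) = 0.77·0.30 / (0.70·0.23) = 1.435.
Smallest integer k = 2.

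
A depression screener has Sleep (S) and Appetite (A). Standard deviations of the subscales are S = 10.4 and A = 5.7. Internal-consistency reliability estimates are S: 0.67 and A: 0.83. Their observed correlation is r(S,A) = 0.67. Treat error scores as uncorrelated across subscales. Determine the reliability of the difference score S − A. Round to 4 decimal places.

0.3267

Var(S−A) = 10.4² + 5.7² − 2·10.4·5.7·0.67 = 140.65 − 79.4352 = 61.2148.
With uncorrelated errors the cross-covariances are all true-score covariance, so they carry over unchanged; only the diagonal terms shrink to ρᵢσᵢ².
True-score variance = [10.4²·0.67 + 5.7²·0.83] − 79.4352 = 99.4339 − 79.4352 = 19.9987.
Reliability = 19.9987 / 61.2148 = 0.3267.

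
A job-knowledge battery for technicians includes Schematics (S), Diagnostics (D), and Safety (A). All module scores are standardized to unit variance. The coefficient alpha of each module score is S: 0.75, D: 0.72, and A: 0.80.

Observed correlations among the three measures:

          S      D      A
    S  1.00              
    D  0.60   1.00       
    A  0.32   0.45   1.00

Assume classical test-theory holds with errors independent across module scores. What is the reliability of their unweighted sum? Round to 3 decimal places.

0.873

Var(S+D+A) = 3 + 2·[0.60 + 0.32 + 0.45] = 3 + 2.74 = 5.74.
Under uncorrelated errors the observed covariances equal the true-score covariances, so only the own-variance terms attenuate.
True-score variance = [0.75 + 0.72 + 0.80] + 2.74 = 2.27 + 2.74 = 5.01.
Reliability = 5.01 / 5.74 = 0.873.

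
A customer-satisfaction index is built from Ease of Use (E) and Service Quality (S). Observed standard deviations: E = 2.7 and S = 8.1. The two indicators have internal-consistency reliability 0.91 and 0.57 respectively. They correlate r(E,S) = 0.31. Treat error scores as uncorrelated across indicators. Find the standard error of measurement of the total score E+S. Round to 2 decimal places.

5.37

Var(total) = 72.9 + 13.5594 = 86.4594.
True-score variance = 44.0316 + 13.5594 = 57.591, so reliability = 0.6661.
Error variance = 86.4594 − 57.591 = 28.8684; SEM = √28.8684 = 5.37.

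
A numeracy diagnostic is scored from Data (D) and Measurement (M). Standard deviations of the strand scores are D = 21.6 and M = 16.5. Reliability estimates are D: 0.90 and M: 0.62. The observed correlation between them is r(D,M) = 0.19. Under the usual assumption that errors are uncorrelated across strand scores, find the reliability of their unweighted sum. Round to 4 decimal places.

Var(D+M) = 21.6² + 16.5² + 2·[21.6·16.5·0.19] = 738.81 + 135.432 = 874.242.
With uncorrelated errors the cross-covariances are all true-score covariance, so they carry over unchanged; only the diagonal terms shrink to ρᵢσᵢ².
True-score variance = [21.6²·0.90 + 16.5²·0.62] + 135.432 = 588.699 + 135.432 = 724.131.
Reliability = 724.131 / 874.242 = 0.8283.

0.8283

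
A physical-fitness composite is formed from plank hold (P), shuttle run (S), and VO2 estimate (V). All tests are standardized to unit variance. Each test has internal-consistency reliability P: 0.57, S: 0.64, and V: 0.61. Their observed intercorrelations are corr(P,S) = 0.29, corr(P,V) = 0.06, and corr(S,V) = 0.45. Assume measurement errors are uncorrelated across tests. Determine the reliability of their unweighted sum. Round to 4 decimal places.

0.7435

Var(P+S+V) = 3 + 2·[0.29 + 0.06 + 0.45] = 3 + 1.6 = 4.6.
With uncorrelated errors the cross-covariances are all true-score covariance, so they carry over unchanged; only the diagonal terms shrink to ρᵢσᵢ².
True-score variance = [0.57 + 0.64 + 0.61] + 1.6 = 1.82 + 1.6 = 3.42.
Reliability = 3.42 / 4.6 = 0.7435.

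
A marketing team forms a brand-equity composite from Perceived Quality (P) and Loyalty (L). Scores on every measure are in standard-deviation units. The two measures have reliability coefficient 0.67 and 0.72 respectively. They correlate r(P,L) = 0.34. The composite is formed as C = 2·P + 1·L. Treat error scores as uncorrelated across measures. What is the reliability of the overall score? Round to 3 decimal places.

Var(C) = 2² + 1 + 2·[2·0.34] = 5 + 1.36 = 6.36.
With uncorrelated errors the cross-covariances are all true-score covariance, so they carry over unchanged; only the diagonal terms shrink to ρᵢσᵢ².
True-score variance = [2²·0.67 + 0.72] + 1.36 = 3.4 + 1.36 = 4.76.
Reliability = 4.76 / 6.36 = 0.748.

0.748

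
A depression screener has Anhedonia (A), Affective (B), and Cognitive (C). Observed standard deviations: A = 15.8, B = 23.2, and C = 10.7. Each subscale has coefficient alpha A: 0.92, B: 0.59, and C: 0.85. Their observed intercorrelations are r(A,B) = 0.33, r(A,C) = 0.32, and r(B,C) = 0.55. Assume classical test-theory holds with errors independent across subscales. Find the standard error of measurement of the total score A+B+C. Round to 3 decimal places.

16.057

Var(total) = 902.37 + 623.192 = 1525.56.
True-score variance = 644.547 + 623.192 = 1267.74, so reliability = 0.8310.
Error variance = 1525.56 − 1267.74 = 257.823; SEM = √257.823 = 16.057.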